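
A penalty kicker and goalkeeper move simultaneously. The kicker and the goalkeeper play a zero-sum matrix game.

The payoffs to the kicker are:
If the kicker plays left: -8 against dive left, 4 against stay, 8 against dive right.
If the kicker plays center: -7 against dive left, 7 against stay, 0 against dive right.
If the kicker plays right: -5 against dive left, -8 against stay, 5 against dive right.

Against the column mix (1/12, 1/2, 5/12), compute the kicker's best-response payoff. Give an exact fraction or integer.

14/3

left: (-8)·(1/12) + (4)·(1/2) + (8)·(5/12) = 14/3.
center: (-7)·(1/12) + (7)·(1/2) + (0)·(5/12) = 35/12.
right: (-5)·(1/12) + (-8)·(1/2) + (5)·(5/12) = -7/3.
The best pure response is left with expected payoff 14/3.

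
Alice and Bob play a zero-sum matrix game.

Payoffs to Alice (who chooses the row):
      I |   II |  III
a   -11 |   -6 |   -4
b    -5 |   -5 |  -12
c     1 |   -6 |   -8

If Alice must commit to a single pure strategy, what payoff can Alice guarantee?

The worst-case payoff for each row is a: -11, b: -12, c: -8.
The best of these is -8.

-8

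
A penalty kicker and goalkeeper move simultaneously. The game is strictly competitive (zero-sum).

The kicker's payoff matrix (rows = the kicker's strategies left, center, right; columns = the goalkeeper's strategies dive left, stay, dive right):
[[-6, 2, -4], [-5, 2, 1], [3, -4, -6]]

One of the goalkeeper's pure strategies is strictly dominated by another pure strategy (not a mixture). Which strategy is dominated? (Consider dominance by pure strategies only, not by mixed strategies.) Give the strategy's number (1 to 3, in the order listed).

The goalkeeper prefers columns that give the kicker less. Compare stay with dive right: -4 < 2, 1 < 2, -6 < -4.
So dive right strictly dominates stay for the goalkeeper; stay is strictly dominated.

2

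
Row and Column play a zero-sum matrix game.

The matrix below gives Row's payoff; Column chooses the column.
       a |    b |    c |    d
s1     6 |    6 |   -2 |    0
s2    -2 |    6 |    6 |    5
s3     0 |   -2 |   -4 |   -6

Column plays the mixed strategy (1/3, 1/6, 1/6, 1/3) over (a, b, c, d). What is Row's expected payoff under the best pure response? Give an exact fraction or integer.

3

s1: (6)·(1/3) + (6)·(1/6) + (-2)·(1/6) + (0)·(1/3) = 8/3.
s2: (-2)·(1/3) + (6)·(1/6) + (6)·(1/6) + (5)·(1/3) = 3.
s3: (0)·(1/3) + (-2)·(1/6) + (-4)·(1/6) + (-6)·(1/3) = -3.
The best pure response is s2 with expected payoff 3.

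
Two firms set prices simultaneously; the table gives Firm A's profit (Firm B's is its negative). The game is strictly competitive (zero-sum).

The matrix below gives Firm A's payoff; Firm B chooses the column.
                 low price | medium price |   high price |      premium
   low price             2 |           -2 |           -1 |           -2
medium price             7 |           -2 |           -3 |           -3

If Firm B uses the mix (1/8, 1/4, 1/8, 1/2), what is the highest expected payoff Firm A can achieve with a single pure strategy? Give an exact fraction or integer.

low price: (2)·(1/8) + (-2)·(1/4) + (-1)·(1/8) + (-2)·(1/2) = -11/8.
medium price: (7)·(1/8) + (-2)·(1/4) + (-3)·(1/8) + (-3)·(1/2) = -3/2.
The best pure response is low price with expected payoff -11/8.

-11/8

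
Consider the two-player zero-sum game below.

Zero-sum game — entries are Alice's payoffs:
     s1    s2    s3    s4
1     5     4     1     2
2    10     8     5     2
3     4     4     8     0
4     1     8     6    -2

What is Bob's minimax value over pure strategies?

The worst case (largest entry) in each column is s1: 10, s2: 8, s3: 8, s4: 2.
The best (smallest) of these is 2.

2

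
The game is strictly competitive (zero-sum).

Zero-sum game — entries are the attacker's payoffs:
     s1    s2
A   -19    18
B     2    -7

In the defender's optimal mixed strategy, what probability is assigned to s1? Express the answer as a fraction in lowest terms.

Row minima are -19 and -7, so the attacker's maximin is -7; column maxima are 2 and 18, so the defender's minimax is 2. These differ, so the equilibrium is in mixed strategies.
Let the defender play s1 with probability q. The attacker is indifferent when −19q + 18(1−q) = 2q − 7(1−q), giving q = 25/46.

25/46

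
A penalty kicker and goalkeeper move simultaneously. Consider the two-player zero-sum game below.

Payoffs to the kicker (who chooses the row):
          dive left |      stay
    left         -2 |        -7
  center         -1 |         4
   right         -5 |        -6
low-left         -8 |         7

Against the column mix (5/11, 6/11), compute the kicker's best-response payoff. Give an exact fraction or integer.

19/11

left: (-2)·(5/11) + (-7)·(6/11) = -52/11.
center: (-1)·(5/11) + (4)·(6/11) = 19/11.
right: (-5)·(5/11) + (-6)·(6/11) = -61/11.
low-left: (-8)·(5/11) + (7)·(6/11) = 2/11.
The best pure response is center with expected payoff 19/11.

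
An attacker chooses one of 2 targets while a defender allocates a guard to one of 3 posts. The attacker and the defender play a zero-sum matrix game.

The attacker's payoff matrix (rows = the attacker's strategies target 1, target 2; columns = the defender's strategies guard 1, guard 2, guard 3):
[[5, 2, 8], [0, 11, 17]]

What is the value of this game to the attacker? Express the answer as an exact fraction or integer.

55/14

Column guard 3 is strictly dominated by guard 2 for the defender (it gives the attacker more in every row).
The remaining 2×2 game on (target 1, target 2) × (guard 1, guard 2) has no saddle point. Let the attacker play target 1 with probability p; indifference gives 5p = 2p + 11(1−p), so p = 11/14.
Similarly the defender's optimal q on guard 1 is 9/14, and the value is 5·(9/14) + (2)·(5/14) = 55/14.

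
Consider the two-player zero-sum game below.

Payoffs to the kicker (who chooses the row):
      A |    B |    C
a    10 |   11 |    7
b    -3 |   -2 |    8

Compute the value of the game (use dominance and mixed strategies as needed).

Column B is strictly dominated by A for the goalkeeper (it gives the kicker more in every row).
The remaining 2×2 game on (a, b) × (A, C) has no saddle point. Let the kicker play a with probability p; indifference gives 10p − 3(1−p) = 7p + 8(1−p), so p = 11/14.
Similarly the goalkeeper's optimal q on A is 1/14, and the value is 10·(1/14) + (7)·(13/14) = 101/14.

101/14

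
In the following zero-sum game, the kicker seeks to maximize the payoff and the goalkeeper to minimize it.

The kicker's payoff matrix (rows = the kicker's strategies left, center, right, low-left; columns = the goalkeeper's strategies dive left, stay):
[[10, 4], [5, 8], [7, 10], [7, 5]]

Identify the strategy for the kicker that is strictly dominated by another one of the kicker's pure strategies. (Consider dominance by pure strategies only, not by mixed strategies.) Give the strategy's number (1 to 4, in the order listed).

Compare center with right: 7 > 5, 10 > 8.
So right strictly dominates center for the kicker; center is strictly dominated.

2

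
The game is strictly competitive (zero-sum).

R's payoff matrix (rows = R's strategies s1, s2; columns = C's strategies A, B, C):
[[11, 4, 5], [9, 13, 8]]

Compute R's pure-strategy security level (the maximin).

The worst-case payoff for each row is s1: 4, s2: 8.
The best of these is 8.

8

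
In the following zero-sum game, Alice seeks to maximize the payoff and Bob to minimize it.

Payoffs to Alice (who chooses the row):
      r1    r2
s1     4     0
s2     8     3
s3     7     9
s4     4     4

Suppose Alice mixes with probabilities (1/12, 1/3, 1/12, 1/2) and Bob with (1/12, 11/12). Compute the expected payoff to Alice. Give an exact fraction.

281/72

Against (1/12, 11/12), each row's expected payoff is s1: 1/3; s2: 41/12; s3: 53/6; s4: 4.
Taking the (1/12, 1/3, 1/12, 1/2)-weighted average: (1/12)·(1/3) + (1/3)·(41/12) + (1/12)·(53/6) + (1/2)·(4) = 281/72.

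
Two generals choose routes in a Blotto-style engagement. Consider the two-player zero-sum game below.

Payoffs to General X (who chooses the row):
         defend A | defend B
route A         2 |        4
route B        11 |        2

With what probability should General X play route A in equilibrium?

9/11

Row minima are 2 and 2, so General X's maximin is 2; column maxima are 11 and 4, so General Y's minimax is 4. These differ, so the equilibrium is in mixed strategies.
Let General X play route A with probability p. General Y is indifferent when 2p + 11(1−p) = 4p + 2(1−p), giving p = 9/11.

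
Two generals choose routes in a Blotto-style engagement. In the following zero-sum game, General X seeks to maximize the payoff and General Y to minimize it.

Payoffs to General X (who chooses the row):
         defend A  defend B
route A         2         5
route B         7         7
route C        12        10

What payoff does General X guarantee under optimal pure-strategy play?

10

Row minima: 2, 7, 10 → General X's maximin is 10.
Column maxima: 12, 10 → General Y's minimax is 10.
They coincide at (route C, defend B), so the value is 10.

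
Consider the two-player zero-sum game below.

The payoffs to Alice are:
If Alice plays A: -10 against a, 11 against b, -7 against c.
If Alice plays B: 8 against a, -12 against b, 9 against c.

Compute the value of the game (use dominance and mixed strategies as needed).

Column c is strictly dominated by a for Bob (it gives Alice more in every row).
The remaining 2×2 game on (A, B) × (a, b) has no saddle point. Let Alice play A with probability p; indifference gives −10p + 8(1−p) = 11p − 12(1−p), so p = 20/41.
Similarly Bob's optimal q on a is 23/41, and the value is -10·(23/41) + (11)·(18/41) = -32/41.

-32/41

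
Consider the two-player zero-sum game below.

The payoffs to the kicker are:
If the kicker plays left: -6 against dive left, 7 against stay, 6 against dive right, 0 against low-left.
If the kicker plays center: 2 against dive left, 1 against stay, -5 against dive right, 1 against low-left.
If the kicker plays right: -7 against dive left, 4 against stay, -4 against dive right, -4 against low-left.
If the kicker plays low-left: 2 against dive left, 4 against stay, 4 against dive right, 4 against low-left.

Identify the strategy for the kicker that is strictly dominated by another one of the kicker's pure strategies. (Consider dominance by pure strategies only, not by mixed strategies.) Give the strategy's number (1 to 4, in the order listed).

3

Compare right with left: -6 > -7, 7 > 4, 6 > -4, 0 > -4.
So left strictly dominates right for the kicker; right is strictly dominated.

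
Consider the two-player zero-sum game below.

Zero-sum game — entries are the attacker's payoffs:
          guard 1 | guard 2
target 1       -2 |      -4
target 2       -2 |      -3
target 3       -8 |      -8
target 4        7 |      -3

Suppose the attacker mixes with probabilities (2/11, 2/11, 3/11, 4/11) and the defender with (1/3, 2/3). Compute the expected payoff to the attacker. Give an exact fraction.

-104/33

Against (1/3, 2/3), each row's expected payoff is target 1: -10/3; target 2: -8/3; target 3: -8; target 4: 1/3.
Taking the (2/11, 2/11, 3/11, 4/11)-weighted average: (2/11)·(-10/3) + (2/11)·(-8/3) + (3/11)·(-8) + (4/11)·(1/3) = -104/33.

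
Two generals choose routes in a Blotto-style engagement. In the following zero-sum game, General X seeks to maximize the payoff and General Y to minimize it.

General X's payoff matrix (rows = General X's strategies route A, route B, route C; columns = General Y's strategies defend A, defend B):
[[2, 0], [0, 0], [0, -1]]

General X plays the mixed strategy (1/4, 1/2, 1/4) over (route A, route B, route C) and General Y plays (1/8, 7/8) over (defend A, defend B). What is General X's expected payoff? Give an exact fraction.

-5/32

Against (1/8, 7/8), each row's expected payoff is route A: 1/4; route B: 0; route C: -7/8.
Taking the (1/4, 1/2, 1/4)-weighted average: (1/4)·(1/4) + (1/2)·(0) + (1/4)·(-7/8) = -5/32.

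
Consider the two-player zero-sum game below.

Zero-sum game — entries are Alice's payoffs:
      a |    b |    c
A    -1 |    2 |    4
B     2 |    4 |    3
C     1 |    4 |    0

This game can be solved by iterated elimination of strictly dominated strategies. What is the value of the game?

2

Column b is strictly dominated by a for Bob (-1<2, 2<4, 1<4); eliminate b.
Row C is strictly dominated by row B (2>1, 3>0); eliminate C.
Column c is strictly dominated by a for Bob (-1<4, 2<3); eliminate c.
Row A is strictly dominated by row B (2>-1); eliminate A.
Only (B, a) remains, with payoff 2.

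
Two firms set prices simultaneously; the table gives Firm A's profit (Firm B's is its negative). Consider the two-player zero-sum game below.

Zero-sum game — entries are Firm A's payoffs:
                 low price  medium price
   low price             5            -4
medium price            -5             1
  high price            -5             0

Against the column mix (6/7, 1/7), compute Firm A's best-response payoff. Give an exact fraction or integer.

low price: (5)·(6/7) + (-4)·(1/7) = 26/7.
medium price: (-5)·(6/7) + (1)·(1/7) = -29/7.
high price: (-5)·(6/7) + (0)·(1/7) = -30/7.
The best pure response is low price with expected payoff 26/7.

26/7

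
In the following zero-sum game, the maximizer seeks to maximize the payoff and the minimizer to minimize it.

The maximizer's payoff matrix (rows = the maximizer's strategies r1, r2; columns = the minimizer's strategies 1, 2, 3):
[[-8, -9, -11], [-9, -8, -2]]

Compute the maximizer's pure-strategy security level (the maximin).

-9

The worst-case payoff for each row is r1: -11, r2: -9.
The best of these is -9.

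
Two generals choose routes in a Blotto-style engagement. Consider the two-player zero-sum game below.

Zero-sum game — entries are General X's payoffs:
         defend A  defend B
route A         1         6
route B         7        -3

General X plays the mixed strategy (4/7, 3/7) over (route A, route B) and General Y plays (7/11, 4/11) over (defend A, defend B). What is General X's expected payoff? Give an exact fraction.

235/77

Against (7/11, 4/11), each row's expected payoff is route A: 31/11; route B: 37/11.
Taking the (4/7, 3/7)-weighted average: (4/7)·(31/11) + (3/7)·(37/11) = 235/77.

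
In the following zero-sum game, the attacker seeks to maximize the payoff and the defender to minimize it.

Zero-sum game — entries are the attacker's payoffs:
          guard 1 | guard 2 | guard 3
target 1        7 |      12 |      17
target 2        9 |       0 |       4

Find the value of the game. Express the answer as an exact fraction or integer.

Column guard 3 is strictly dominated by guard 2 for the defender (it gives the attacker more in every row).
The remaining 2×2 game on (target 1, target 2) × (guard 1, guard 2) has no saddle point. Let the attacker play target 1 with probability p; indifference gives 7p + 9(1−p) = 12p, so p = 9/14.
Similarly the defender's optimal q on guard 1 is 6/7, and the value is 7·(6/7) + (12)·(1/7) = 54/7.

54/7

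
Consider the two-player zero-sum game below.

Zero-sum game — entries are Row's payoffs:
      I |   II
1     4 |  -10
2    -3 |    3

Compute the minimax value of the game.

-9/10

Row minima are -10 and -3, so Row's maximin is -3; column maxima are 4 and 3, so Column's minimax is 3. These differ, so the equilibrium is in mixed strategies.
Let Row play 1 with probability p. Column is indifferent when 4p − 3(1−p) = −10p + 3(1−p), giving p = 3/10.
Let Column play I with probability q. Row is indifferent when 4q − 10(1−q) = −3q + 3(1−q), giving q = 13/20.
The value is 4·(13/20) + (-10)·(7/20) = -9/10.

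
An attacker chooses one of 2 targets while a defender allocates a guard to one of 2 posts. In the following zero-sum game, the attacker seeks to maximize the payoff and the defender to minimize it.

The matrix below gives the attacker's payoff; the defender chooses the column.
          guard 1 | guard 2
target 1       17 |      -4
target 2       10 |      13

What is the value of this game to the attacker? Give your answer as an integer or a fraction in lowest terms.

Row minima are -4 and 10, so the attacker's maximin is 10; column maxima are 17 and 13, so the defender's minimax is 13. These differ, so the equilibrium is in mixed strategies.
Let the attacker play target 1 with probability p. The defender is indifferent when 17p + 10(1−p) = −4p + 13(1−p), giving p = 1/8.
Let the defender play guard 1 with probability q. The attacker is indifferent when 17q − 4(1−q) = 10q + 13(1−q), giving q = 17/24.
The value is 17·(17/24) + (-4)·(7/24) = 87/8.

87/8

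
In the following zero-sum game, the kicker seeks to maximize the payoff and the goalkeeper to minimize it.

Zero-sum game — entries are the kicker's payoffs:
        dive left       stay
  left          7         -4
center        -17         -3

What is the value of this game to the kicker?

Row minima are -4 and -17, so the kicker's maximin is -4; column maxima are 7 and -3, so the goalkeeper's minimax is -3. These differ, so the equilibrium is in mixed strategies.
Let the kicker play left with probability p. The goalkeeper is indifferent when 7p − 17(1−p) = −4p − 3(1−p), giving p = 14/25.
Let the goalkeeper play dive left with probability q. The kicker is indifferent when 7q − 4(1−q) = −17q − 3(1−q), giving q = 1/25.
The value is 7·(1/25) + (-4)·(24/25) = -89/25.

-89/25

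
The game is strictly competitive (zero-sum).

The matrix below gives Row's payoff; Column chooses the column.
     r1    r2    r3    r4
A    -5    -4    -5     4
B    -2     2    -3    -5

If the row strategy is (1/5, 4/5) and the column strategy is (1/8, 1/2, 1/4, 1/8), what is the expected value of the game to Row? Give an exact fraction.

Against (1/8, 1/2, 1/4, 1/8), each row's expected payoff is A: -27/8; B: -5/8.
Taking the (1/5, 4/5)-weighted average: (1/5)·(-27/8) + (4/5)·(-5/8) = -47/40.

-47/40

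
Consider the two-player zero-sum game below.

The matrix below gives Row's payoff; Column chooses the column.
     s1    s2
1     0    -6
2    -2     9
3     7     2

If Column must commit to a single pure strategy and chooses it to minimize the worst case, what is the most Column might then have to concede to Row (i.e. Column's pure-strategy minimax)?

7

The worst case (largest entry) in each column is s1: 7, s2: 9.
The best (smallest) of these is 7.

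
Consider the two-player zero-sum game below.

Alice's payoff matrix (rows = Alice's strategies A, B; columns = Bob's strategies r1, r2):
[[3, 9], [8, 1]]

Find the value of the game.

Row minima are 3 and 1, so Alice's maximin is 3; column maxima are 8 and 9, so Bob's minimax is 8. These differ, so the equilibrium is in mixed strategies.
Let Alice play A with probability p. Bob is indifferent when 3p + 8(1−p) = 9p + (1−p), giving p = 7/13.
Let Bob play r1 with probability q. Alice is indifferent when 3q + 9(1−q) = 8q + (1−q), giving q = 8/13.
The value is 3·(8/13) + (9)·(5/13) = 69/13.

69/13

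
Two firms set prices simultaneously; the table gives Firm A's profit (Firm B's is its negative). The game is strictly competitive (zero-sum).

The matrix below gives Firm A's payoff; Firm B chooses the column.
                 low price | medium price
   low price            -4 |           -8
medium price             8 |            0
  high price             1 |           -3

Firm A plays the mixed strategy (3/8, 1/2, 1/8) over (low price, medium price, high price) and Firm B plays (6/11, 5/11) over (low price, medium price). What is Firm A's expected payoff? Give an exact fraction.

-9/88

Against (6/11, 5/11), each row's expected payoff is low price: -64/11; medium price: 48/11; high price: -9/11.
Taking the (3/8, 1/2, 1/8)-weighted average: (3/8)·(-64/11) + (1/2)·(48/11) + (1/8)·(-9/11) = -9/88.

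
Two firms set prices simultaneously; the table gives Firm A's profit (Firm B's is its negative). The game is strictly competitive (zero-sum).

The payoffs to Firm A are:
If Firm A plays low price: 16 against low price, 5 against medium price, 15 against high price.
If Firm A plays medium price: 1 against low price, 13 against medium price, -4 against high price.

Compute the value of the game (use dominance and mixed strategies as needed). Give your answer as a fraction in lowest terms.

Column low price is strictly dominated by high price for Firm B (it gives Firm A more in every row).
The remaining 2×2 game on (low price, medium price) × (medium price, high price) has no saddle point. Let Firm A play low price with probability p; indifference gives 5p + 13(1−p) = 15p − 4(1−p), so p = 17/27.
Similarly Firm B's optimal q on medium price is 19/27, and the value is 5·(19/27) + (15)·(8/27) = 215/27.

215/27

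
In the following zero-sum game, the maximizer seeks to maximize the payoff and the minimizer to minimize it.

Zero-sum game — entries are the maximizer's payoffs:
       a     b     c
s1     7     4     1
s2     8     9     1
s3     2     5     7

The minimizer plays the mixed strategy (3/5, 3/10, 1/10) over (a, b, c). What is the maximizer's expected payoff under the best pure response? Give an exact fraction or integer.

38/5

s1: (7)·(3/5) + (4)·(3/10) + (1)·(1/10) = 11/2.
s2: (8)·(3/5) + (9)·(3/10) + (1)·(1/10) = 38/5.
s3: (2)·(3/5) + (5)·(3/10) + (7)·(1/10) = 17/5.
The best pure response is s2 with expected payoff 38/5.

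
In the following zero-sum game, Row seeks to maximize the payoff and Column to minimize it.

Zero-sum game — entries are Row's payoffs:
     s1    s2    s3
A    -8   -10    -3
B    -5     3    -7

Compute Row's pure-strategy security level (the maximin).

The worst-case payoff for each row is A: -10, B: -7.
The best of these is -7.

-7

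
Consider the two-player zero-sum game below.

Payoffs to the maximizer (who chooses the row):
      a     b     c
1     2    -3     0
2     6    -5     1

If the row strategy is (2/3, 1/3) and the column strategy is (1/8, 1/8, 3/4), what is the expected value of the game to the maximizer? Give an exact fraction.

5/24

Against (1/8, 1/8, 3/4), each row's expected payoff is 1: -1/8; 2: 7/8.
Taking the (2/3, 1/3)-weighted average: (2/3)·(-1/8) + (1/3)·(7/8) = 5/24.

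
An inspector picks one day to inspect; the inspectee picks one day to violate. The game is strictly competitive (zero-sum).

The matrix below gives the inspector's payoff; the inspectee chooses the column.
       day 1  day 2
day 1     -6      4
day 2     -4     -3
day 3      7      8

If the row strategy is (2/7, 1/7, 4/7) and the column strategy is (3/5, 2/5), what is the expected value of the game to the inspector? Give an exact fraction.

Against (3/5, 2/5), each row's expected payoff is day 1: -2; day 2: -18/5; day 3: 37/5.
Taking the (2/7, 1/7, 4/7)-weighted average: (2/7)·(-2) + (1/7)·(-18/5) + (4/7)·(37/5) = 22/7.

22/7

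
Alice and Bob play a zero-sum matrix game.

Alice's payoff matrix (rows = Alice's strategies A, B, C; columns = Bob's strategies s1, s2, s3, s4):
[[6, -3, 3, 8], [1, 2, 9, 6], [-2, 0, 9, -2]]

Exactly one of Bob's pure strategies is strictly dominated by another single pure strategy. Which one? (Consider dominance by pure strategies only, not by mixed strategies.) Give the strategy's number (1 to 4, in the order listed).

3

Bob prefers columns that give Alice less. Compare s3 with s2: -3 < 3, 2 < 9, 0 < 9.
So s2 strictly dominates s3 for Bob; s3 is strictly dominated.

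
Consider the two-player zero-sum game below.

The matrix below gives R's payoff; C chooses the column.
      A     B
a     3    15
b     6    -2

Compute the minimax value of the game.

24/5

Row minima are 3 and -2, so R's maximin is 3; column maxima are 6 and 15, so C's minimax is 6. These differ, so the equilibrium is in mixed strategies.
Let R play a with probability p. C is indifferent when 3p + 6(1−p) = 15p − 2(1−p), giving p = 2/5.
Let C play A with probability q. R is indifferent when 3q + 15(1−q) = 6q − 2(1−q), giving q = 17/20.
The value is 3·(17/20) + (15)·(3/20) = 24/5.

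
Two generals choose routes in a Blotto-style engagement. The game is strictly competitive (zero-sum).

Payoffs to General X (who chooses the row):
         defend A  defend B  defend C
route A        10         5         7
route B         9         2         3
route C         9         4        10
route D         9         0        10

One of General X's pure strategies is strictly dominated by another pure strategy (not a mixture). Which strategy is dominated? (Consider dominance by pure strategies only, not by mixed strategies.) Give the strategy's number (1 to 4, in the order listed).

Compare route B with route A: 10 > 9, 5 > 2, 7 > 3.
So route A strictly dominates route B for General X; route B is strictly dominated.

2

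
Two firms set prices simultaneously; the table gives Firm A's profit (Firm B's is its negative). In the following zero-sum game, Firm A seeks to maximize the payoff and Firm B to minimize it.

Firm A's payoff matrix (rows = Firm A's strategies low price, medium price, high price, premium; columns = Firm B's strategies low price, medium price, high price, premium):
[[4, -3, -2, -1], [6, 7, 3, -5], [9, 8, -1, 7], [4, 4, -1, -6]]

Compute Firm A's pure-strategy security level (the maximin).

-1

The worst-case payoff for each row is low price: -3, medium price: -5, high price: -1, premium: -6.
The best of these is -1.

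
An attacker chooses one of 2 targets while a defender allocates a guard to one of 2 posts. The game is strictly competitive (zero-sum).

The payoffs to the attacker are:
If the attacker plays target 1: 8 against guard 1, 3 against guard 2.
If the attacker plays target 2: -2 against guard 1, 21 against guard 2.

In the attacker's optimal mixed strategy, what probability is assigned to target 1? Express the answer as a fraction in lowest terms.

Row minima are 3 and -2, so the attacker's maximin is 3; column maxima are 8 and 21, so the defender's minimax is 8. These differ, so the equilibrium is in mixed strategies.
Let the attacker play target 1 with probability p. The defender is indifferent when 8p − 2(1−p) = 3p + 21(1−p), giving p = 23/28.

23/28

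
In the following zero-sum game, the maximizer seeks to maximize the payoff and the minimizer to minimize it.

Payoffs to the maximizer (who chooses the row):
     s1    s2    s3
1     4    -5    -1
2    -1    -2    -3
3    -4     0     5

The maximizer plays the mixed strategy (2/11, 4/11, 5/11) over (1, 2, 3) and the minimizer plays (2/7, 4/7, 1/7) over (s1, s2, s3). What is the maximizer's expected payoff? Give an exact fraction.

Against (2/7, 4/7, 1/7), each row's expected payoff is 1: -13/7; 2: -13/7; 3: -3/7.
Taking the (2/11, 4/11, 5/11)-weighted average: (2/11)·(-13/7) + (4/11)·(-13/7) + (5/11)·(-3/7) = -93/77.

-93/77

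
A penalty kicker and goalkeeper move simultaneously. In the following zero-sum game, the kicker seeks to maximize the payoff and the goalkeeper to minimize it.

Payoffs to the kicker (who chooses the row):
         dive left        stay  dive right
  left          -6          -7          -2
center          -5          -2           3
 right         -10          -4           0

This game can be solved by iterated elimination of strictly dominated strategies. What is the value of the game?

Row left is strictly dominated by row center (-5>-6, -2>-7, 3>-2); eliminate left.
Column stay is strictly dominated by dive left for the goalkeeper (-5<-2, -10<-4); eliminate stay.
Row right is strictly dominated by row center (-5>-10, 3>0); eliminate right.
Column dive right is strictly dominated by dive left for the goalkeeper (-5<3); eliminate dive right.
Only (center, dive left) remains, with payoff -5.

-5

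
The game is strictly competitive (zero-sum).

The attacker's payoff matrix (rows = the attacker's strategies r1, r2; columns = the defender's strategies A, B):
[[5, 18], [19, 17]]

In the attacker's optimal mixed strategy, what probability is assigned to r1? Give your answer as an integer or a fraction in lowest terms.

Row minima are 5 and 17, so the attacker's maximin is 17; column maxima are 19 and 18, so the defender's minimax is 18. These differ, so the equilibrium is in mixed strategies.
Let the attacker play r1 with probability p. The defender is indifferent when 5p + 19(1−p) = 18p + 17(1−p), giving p = 2/15.

2/15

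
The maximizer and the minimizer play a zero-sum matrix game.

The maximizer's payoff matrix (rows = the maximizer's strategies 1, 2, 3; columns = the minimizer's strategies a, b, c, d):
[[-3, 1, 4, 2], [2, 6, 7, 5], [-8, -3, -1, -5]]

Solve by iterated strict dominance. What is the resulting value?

Row 3 is strictly dominated by row 1 (-3>-8, 1>-3, 4>-1, 2>-5); eliminate 3.
Column d is strictly dominated by a for the minimizer (-3<2, 2<5); eliminate d.
Row 1 is strictly dominated by row 2 (2>-3, 6>1, 7>4); eliminate 1.
Column b is strictly dominated by a for the minimizer (2<6); eliminate b.
Column c is strictly dominated by a for the minimizer (2<7); eliminate c.
Only (2, a) remains, with payoff 2.

2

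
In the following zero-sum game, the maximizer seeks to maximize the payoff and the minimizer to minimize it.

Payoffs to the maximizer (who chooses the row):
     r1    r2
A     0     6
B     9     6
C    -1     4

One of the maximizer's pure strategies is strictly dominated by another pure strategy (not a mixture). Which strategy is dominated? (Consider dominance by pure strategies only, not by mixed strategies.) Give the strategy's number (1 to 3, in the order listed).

3

Compare C with A: 0 > -1, 6 > 4.
So A strictly dominates C for the maximizer; C is strictly dominated.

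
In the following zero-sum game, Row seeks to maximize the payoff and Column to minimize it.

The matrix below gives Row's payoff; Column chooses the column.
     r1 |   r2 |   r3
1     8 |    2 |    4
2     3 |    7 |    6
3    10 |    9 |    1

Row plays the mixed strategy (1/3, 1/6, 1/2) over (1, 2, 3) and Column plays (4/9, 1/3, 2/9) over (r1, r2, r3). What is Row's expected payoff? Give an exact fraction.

172/27

Against (4/9, 1/3, 2/9), each row's expected payoff is 1: 46/9; 2: 5; 3: 23/3.
Taking the (1/3, 1/6, 1/2)-weighted average: (1/3)·(46/9) + (1/6)·(5) + (1/2)·(23/3) = 172/27.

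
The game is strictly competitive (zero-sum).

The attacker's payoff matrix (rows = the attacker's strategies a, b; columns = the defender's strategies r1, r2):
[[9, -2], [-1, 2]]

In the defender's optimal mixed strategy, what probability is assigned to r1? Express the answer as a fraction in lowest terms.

2/7

Row minima are -2 and -1, so the attacker's maximin is -1; column maxima are 9 and 2, so the defender's minimax is 2. These differ, so the equilibrium is in mixed strategies.
Let the defender play r1 with probability q. The attacker is indifferent when 9q − 2(1−q) = −q + 2(1−q), giving q = 2/7.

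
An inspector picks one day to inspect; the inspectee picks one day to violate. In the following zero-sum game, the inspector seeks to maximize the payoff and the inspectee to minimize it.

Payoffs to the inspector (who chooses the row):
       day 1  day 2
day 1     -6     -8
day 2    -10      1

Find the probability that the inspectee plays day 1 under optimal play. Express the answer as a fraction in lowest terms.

Row minima are -8 and -10, so the inspector's maximin is -8; column maxima are -6 and 1, so the inspectee's minimax is -6. These differ, so the equilibrium is in mixed strategies.
Let the inspectee play day 1 with probability q. The inspector is indifferent when −6q − 8(1−q) = −10q + (1−q), giving q = 9/13.

9/13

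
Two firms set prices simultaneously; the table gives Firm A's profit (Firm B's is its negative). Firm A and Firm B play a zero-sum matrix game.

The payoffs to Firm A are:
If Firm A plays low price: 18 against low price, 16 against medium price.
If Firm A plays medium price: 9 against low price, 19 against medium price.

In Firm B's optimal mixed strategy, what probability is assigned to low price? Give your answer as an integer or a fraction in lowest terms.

Row minima are 16 and 9, so Firm A's maximin is 16; column maxima are 18 and 19, so Firm B's minimax is 18. These differ, so the equilibrium is in mixed strategies.
Let Firm B play low price with probability q. Firm A is indifferent when 18q + 16(1−q) = 9q + 19(1−q), giving q = 1/4.

1/4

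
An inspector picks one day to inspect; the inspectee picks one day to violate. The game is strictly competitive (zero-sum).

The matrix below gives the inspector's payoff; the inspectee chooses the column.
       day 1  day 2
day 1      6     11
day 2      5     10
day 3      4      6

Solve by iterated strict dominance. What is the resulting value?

Column day 2 is strictly dominated by day 1 for the inspectee (6<11, 5<10, 4<6); eliminate day 2.
Row day 2 is strictly dominated by row day 1 (6>5); eliminate day 2.
Row day 3 is strictly dominated by row day 1 (6>4); eliminate day 3.
Only (day 1, day 1) remains, with payoff 6.

6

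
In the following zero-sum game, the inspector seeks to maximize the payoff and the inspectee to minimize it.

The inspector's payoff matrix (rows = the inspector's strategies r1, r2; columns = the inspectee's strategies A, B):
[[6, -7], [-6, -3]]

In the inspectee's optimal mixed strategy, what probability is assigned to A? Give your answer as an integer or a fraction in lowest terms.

1/4

Row minima are -7 and -6, so the inspector's maximin is -6; column maxima are 6 and -3, so the inspectee's minimax is -3. These differ, so the equilibrium is in mixed strategies.
Let the inspectee play A with probability q. The inspector is indifferent when 6q − 7(1−q) = −6q − 3(1−q), giving q = 1/4.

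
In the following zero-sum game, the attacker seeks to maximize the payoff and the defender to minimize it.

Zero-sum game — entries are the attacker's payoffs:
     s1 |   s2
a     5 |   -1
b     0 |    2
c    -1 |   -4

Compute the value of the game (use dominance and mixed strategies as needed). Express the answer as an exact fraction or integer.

5/4

Row c is strictly dominated by row b, so the attacker never plays it.
The remaining 2×2 game on (a, b) × (s1, s2) has no saddle point. Let the attacker play a with probability p; indifference gives 5p = −p + 2(1−p), so p = 1/4.
Similarly the defender's optimal q on s1 is 3/8, and the value is 5·(3/8) + (-1)·(5/8) = 5/4.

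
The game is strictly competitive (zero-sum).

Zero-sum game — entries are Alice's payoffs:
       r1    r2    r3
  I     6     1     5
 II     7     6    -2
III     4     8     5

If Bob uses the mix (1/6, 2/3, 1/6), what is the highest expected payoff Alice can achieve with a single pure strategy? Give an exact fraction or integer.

I: (6)·(1/6) + (1)·(2/3) + (5)·(1/6) = 5/2.
II: (7)·(1/6) + (6)·(2/3) + (-2)·(1/6) = 29/6.
III: (4)·(1/6) + (8)·(2/3) + (5)·(1/6) = 41/6.
The best pure response is III with expected payoff 41/6.

41/6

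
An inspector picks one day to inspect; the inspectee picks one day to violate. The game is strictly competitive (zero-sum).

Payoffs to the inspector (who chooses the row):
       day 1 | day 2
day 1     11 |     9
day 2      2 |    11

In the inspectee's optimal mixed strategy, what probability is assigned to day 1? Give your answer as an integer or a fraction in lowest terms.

Row minima are 9 and 2, so the inspector's maximin is 9; column maxima are 11 and 11, so the inspectee's minimax is 11. These differ, so the equilibrium is in mixed strategies.
Let the inspectee play day 1 with probability q. The inspector is indifferent when 11q + 9(1−q) = 2q + 11(1−q), giving q = 2/11.

2/11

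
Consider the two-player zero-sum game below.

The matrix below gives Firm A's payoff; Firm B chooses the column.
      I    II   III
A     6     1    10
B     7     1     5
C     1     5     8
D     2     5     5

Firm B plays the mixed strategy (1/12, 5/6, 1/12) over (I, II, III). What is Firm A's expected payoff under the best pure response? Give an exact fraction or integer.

59/12

A: (6)·(1/12) + (1)·(5/6) + (10)·(1/12) = 13/6.
B: (7)·(1/12) + (1)·(5/6) + (5)·(1/12) = 11/6.
C: (1)·(1/12) + (5)·(5/6) + (8)·(1/12) = 59/12.
D: (2)·(1/12) + (5)·(5/6) + (5)·(1/12) = 19/4.
The best pure response is C with expected payoff 59/12.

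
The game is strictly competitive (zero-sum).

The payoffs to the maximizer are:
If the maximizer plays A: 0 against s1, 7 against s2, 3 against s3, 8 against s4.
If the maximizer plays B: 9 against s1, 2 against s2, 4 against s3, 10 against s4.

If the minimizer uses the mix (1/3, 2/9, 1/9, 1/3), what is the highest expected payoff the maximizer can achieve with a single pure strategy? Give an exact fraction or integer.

65/9

A: (0)·(1/3) + (7)·(2/9) + (3)·(1/9) + (8)·(1/3) = 41/9.
B: (9)·(1/3) + (2)·(2/9) + (4)·(1/9) + (10)·(1/3) = 65/9.
The best pure response is B with expected payoff 65/9.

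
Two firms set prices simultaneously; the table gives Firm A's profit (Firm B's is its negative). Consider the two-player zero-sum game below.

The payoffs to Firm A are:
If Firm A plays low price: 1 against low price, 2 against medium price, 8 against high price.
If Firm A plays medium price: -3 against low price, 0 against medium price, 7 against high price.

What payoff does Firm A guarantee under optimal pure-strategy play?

Row minima: 1, -3 → Firm A's maximin is 1.
Column maxima: 1, 2, 8 → Firm B's minimax is 1.
They coincide at (low price, low price), so the value is 1.

1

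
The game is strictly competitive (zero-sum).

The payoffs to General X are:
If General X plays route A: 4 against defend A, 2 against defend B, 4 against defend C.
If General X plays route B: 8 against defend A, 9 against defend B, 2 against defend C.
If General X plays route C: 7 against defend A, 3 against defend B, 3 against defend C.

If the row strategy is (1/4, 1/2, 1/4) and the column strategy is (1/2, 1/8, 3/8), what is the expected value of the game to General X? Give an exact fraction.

41/8

Against (1/2, 1/8, 3/8), each row's expected payoff is route A: 15/4; route B: 47/8; route C: 5.
Taking the (1/4, 1/2, 1/4)-weighted average: (1/4)·(15/4) + (1/2)·(47/8) + (1/4)·(5) = 41/8.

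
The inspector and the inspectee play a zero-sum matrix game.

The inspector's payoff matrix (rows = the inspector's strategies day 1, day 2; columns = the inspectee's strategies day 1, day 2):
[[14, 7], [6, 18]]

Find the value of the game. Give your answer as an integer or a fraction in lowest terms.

Row minima are 7 and 6, so the inspector's maximin is 7; column maxima are 14 and 18, so the inspectee's minimax is 14. These differ, so the equilibrium is in mixed strategies.
Let the inspector play day 1 with probability p. The inspectee is indifferent when 14p + 6(1−p) = 7p + 18(1−p), giving p = 12/19.
Let the inspectee play day 1 with probability q. The inspector is indifferent when 14q + 7(1−q) = 6q + 18(1−q), giving q = 11/19.
The value is 14·(11/19) + (7)·(8/19) = 210/19.

210/19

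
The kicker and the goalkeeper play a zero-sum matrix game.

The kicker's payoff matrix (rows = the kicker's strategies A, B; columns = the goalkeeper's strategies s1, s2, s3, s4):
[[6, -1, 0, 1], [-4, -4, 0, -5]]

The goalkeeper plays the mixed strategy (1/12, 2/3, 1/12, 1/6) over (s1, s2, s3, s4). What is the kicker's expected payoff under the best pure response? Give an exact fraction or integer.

0

A: (6)·(1/12) + (-1)·(2/3) + (0)·(1/12) + (1)·(1/6) = 0.
B: (-4)·(1/12) + (-4)·(2/3) + (0)·(1/12) + (-5)·(1/6) = -23/6.
The best pure response is A with expected payoff 0.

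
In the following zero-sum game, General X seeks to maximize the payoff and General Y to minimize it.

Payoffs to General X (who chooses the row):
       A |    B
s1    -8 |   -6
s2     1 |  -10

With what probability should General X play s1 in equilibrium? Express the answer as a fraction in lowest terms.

Row minima are -8 and -10, so General X's maximin is -8; column maxima are 1 and -6, so General Y's minimax is -6. These differ, so the equilibrium is in mixed strategies.
Let General X play s1 with probability p. General Y is indifferent when −8p + (1−p) = −6p − 10(1−p), giving p = 11/13.

11/13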